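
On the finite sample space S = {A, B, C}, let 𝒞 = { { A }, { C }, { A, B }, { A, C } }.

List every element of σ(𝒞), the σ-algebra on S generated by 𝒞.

Begin from { ∅, { A }, { C }, { A, B }, { A, C }, S } (that is, 𝒞 plus ∅ and S).
Step 1 adds 2:
  { B }  = ᶜ of { A, C }
  { B, C }  = ᶜ of { A }
  [8 total]
Step 2 adds nothing — fixpoint reached.

|σ(𝒞)| = 8.  σ(𝒞) = { ∅, { A }, { B }, { C }, { A, B }, { A, C }, { B, C }, S }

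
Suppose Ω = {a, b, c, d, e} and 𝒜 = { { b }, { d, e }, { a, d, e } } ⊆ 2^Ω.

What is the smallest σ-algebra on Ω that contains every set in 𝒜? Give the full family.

|σ(𝒜)| = 16.  σ(𝒜) = { {  }, { a }, { b }, { c }, { a, b }, { a, c }, { b, c }, { d, e }, { a, b, c }, { a, d, e }, { b, d, e }, { c, d, e }, { a, b, d, e }, { a, c, d, e }, { b, c, d, e }, Ω }

Working:
Take S₀ = 𝒜 ∪ {∅, Ω} = { {  }, { b }, { d, e }, { a, d, e }, Ω }.
Pass 1: +5 →
  { b, c }  = complement { a, d, e }
  { a, b, c }  = complement { d, e }
  { b, d, e }  = { d, e } ∪ { b }
  { a, b, d, e }  = { a, d, e } ∪ { b }
  { a, c, d, e }  = complement { b }
  [10 total]
Pass 2 (3 new):
  { c }  = complement { a, b, d, e }
  { a, c }  = complement { b, d, e }
  { b, c, d, e }  = { d, e } ∪ { b, c }
  [13 total]
Pass 3: 2 new —
  { a }  = complement { b, c, d, e }
  { c, d, e }  = { d, e } ∪ { c }
  [15 total]
Pass 4: +1 →
  { a, b }  = complement { c, d, e }
  [16 total]
Pass 5 adds nothing — fixpoint reached.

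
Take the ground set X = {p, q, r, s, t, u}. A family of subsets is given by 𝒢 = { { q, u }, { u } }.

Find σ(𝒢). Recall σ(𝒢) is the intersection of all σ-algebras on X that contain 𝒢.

σ(𝒢) (8 sets): { {  }, { q }, { u }, { q, u }, { p, r, s, t }, { p, q, r, s, t }, { p, r, s, t, u }, X }

Check:
Start: 𝒢 ∪ {∅, X} = { {  }, { u }, { q, u }, X }.
Pass 1: 2 new —
  { p, r, s, t }  = ᶜ of { q, u }
  { p, q, r, s, t }  = ᶜ of { u }
Pass 2. New:
  { p, r, s, t, u }  = { p, r, s, t } ∪ { u }
Pass 3: +1 →
  { q }  = ᶜ of { p, r, s, t, u }
Pass 4: no new sets; the family is a σ-algebra.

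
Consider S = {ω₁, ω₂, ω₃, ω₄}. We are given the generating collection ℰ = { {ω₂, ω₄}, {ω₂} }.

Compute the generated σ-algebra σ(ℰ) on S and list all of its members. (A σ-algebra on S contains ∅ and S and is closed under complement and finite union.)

Seed the family with ℰ together with ∅ and S: { ∅, {ω₂}, {ω₂, ω₄}, S }.
Step 1: 2 new —
  {ω₁, ω₃}  = {ω₂, ω₄}ᶜ
  {ω₁, ω₃, ω₄}  = {ω₂}ᶜ
  [6 total]
Step 2: 1 new —
  {ω₁, ω₂, ω₃}  = {ω₁, ω₃} ∪ {ω₂}
  [7 total]
Step 3. New:
  {ω₄}  = {ω₁, ω₂, ω₃}ᶜ
  [8 total]
After Step 4 the family is unchanged; done.

σ(ℰ) = { ∅, {ω₂}, {ω₄}, {ω₁, ω₃}, {ω₂, ω₄}, {ω₁, ω₂, ω₃}, {ω₁, ω₃, ω₄}, S }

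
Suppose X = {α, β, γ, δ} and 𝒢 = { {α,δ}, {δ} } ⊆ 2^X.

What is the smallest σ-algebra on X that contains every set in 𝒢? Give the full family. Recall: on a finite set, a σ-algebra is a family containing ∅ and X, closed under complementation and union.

|σ(𝒢)| = 8.  σ(𝒢) = { {}, {α}, {δ}, {α,δ}, {β,γ}, {α,β,γ}, {β,γ,δ}, X }

Check:
Initial family (4 sets): { {}, {δ}, {α,δ}, X }.
Iteration 1 adds 2:
  {β,γ}  = complement {α,δ}
  {α,β,γ}  = complement {δ}
Iteration 2 (1 new):
  {β,γ,δ}  = {β,γ} ∪ {δ}
Iteration 3 (1 new):
  {α}  = complement {β,γ,δ}
Iteration 4: no new sets; the family is a σ-algebra.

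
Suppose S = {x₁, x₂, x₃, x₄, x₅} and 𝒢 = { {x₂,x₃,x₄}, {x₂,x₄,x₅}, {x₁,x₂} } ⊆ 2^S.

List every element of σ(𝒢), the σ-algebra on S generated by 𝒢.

Start: 𝒢 ∪ {∅, S} = { ∅, {x₁,x₂}, {x₂,x₃,x₄}, {x₂,x₄,x₅}, S }.
Iteration 1 adds 6:
  {x₁,x₃}  = {x₂,x₄,x₅}ᶜ
  {x₁,x₅}  = {x₂,x₃,x₄}ᶜ
  {x₃,x₄,x₅}  = {x₁,x₂}ᶜ
  {x₁,x₂,x₃,x₄}  = {x₂,x₃,x₄} ∪ {x₁,x₂}
  {x₁,x₂,x₄,x₅}  = {x₁,x₂} ∪ {x₂,x₄,x₅}
  {x₂,x₃,x₄,x₅}  = {x₂,x₃,x₄} ∪ {x₂,x₄,x₅}
  |family| = 11
Iteration 2 adds 7:
  {x₁}  = {x₂,x₃,x₄,x₅}ᶜ
  {x₃}  = {x₁,x₂,x₄,x₅}ᶜ
  {x₅}  = {x₁,x₂,x₃,x₄}ᶜ
  {x₁,x₂,x₃}  = {x₁,x₂} ∪ {x₁,x₃}
  {x₁,x₂,x₅}  = {x₁,x₂} ∪ {x₁,x₅}
  {x₁,x₃,x₅}  = {x₁,x₃} ∪ {x₁,x₅}
  {x₁,x₃,x₄,x₅}  = {x₃,x₄,x₅} ∪ {x₁,x₃}
  |family| = 18
Iteration 3 adds 6:
  {x₂}  = {x₁,x₃,x₄,x₅}ᶜ
  {x₂,x₄}  = {x₁,x₃,x₅}ᶜ
  {x₃,x₄}  = {x₁,x₂,x₅}ᶜ
  {x₃,x₅}  = {x₃} ∪ {x₅}
  {x₄,x₅}  = {x₁,x₂,x₃}ᶜ
  {x₁,x₂,x₃,x₅}  = {x₃} ∪ {x₁,x₂,x₅}
  |family| = 24
Iteration 4 adds 7:
  {x₄}  = {x₁,x₂,x₃,x₅}ᶜ
  {x₂,x₃}  = {x₂} ∪ {x₃}
  {x₂,x₅}  = {x₂} ∪ {x₅}
  {x₁,x₂,x₄}  = {x₃,x₅}ᶜ
  {x₁,x₃,x₄}  = {x₃,x₄} ∪ {x₁,x₃}
  {x₁,x₄,x₅}  = {x₄,x₅} ∪ {x₁,x₅}
  {x₂,x₃,x₅}  = {x₂} ∪ {x₃,x₅}
  |family| = 31
Iteration 5 adds 1:
  {x₁,x₄}  = {x₂,x₃,x₅}ᶜ
  |family| = 32
Iteration 6: already closed under ᶜ and ∪.

Therefore σ(𝒢) = { ∅, {x₁}, {x₂}, {x₃}, {x₄}, {x₅}, {x₁,x₂}, {x₁,x₃}, {x₁,x₄}, {x₁,x₅}, {x₂,x₃}, {x₂,x₄}, {x₂,x₅}, {x₃,x₄}, {x₃,x₅}, {x₄,x₅}, {x₁,x₂,x₃}, {x₁,x₂,x₄}, {x₁,x₂,x₅}, {x₁,x₃,x₄}, {x₁,x₃,x₅}, {x₁,x₄,x₅}, {x₂,x₃,x₄}, {x₂,x₃,x₅}, {x₂,x₄,x₅}, {x₃,x₄,x₅}, {x₁,x₂,x₃,x₄}, {x₁,x₂,x₃,x₅}, {x₁,x₂,x₄,x₅}, {x₁,x₃,x₄,x₅}, {x₂,x₃,x₄,x₅}, S } (|σ(𝒢)| = 32).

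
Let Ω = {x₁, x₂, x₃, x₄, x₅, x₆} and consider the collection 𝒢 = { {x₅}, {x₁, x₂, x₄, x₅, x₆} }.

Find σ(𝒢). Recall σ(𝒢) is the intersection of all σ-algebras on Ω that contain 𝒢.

σ(𝒢) (8 sets): { ∅, {x₃}, {x₅}, {x₃, x₅}, {x₁, x₂, x₄, x₆}, {x₁, x₂, x₃, x₄, x₆}, {x₁, x₂, x₄, x₅, x₆}, Ω }

Trace:
Take S₀ = 𝒢 ∪ {∅, Ω} = { ∅, {x₅}, {x₁, x₂, x₄, x₅, x₆}, Ω }.
Round 1: +2 →
  {x₃}  = complement {x₁, x₂, x₄, x₅, x₆}
  {x₁, x₂, x₃, x₄, x₆}  = complement {x₅}
  — 6 sets.
Round 2. New:
  {x₃, x₅}  = {x₃} ∪ {x₅}
  — 7 sets.
Round 3: +1 →
  {x₁, x₂, x₄, x₆}  = complement {x₃, x₅}
  — 8 sets.
After Round 4 the family is unchanged; done.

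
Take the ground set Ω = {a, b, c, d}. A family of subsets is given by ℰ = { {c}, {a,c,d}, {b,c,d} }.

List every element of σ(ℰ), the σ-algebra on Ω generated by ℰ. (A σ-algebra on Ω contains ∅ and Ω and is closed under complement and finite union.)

|σ(ℰ)| = 16.  σ(ℰ) = { {}, {a}, {b}, {c}, {d}, {a,b}, {a,c}, {a,d}, {b,c}, {b,d}, {c,d}, {a,b,c}, {a,b,d}, {a,c,d}, {b,c,d}, Ω }

Trace:
Take S₀ = ℰ ∪ {∅, Ω} = { {}, {c}, {a,c,d}, {b,c,d}, Ω }.
Pass 1 (3 new):
  {a}  = {b,c,d}ᶜ
  {b}  = {a,c,d}ᶜ
  {a,b,d}  = {c}ᶜ
  — 8 sets.
Pass 2. New:
  {a,b}  = {b} ∪ {a}
  {a,c}  = {c} ∪ {a}
  {b,c}  = {c} ∪ {b}
  — 11 sets.
Pass 3 adds 4:
  {a,d}  = {b,c}ᶜ
  {b,d}  = {a,c}ᶜ
  {c,d}  = {a,b}ᶜ
  {a,b,c}  = {c} ∪ {a,b}
  — 15 sets.
Pass 4 adds 1:
  {d}  = {a,b,c}ᶜ
  — 16 sets.
Pass 5: stable.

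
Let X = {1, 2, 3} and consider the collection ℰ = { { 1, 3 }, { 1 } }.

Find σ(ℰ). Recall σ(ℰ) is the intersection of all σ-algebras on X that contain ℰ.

Answer: σ(ℰ) = { ∅, { 1 }, { 2 }, { 3 }, { 1, 2 }, { 1, 3 }, { 2, 3 }, X }

Derivation:
Start: ℰ ∪ {∅, X} = { ∅, { 1 }, { 1, 3 }, X }.
Step 1: +2 →
  { 2 }  = { 1, 3 }ᶜ
  { 2, 3 }  = { 1 }ᶜ
  [6 total]
Step 2: 1 new —
  { 1, 2 }  = { 2 } ∪ { 1 }
  [7 total]
Step 3 (1 new):
  { 3 }  = { 1, 2 }ᶜ
  [8 total]
Step 4: closed — nothing new.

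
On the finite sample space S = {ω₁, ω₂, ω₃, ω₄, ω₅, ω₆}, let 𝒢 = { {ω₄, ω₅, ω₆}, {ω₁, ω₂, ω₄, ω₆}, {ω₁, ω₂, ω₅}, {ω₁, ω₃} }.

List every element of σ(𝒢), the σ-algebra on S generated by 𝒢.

σ(𝒢) (32 sets): { {}, {ω₁}, {ω₂}, {ω₃}, {ω₅}, {ω₁, ω₂}, {ω₁, ω₃}, {ω₁, ω₅}, {ω₂, ω₃}, {ω₂, ω₅}, {ω₃, ω₅}, {ω₄, ω₆}, {ω₁, ω₂, ω₃}, {ω₁, ω₂, ω₅}, {ω₁, ω₃, ω₅}, {ω₁, ω₄, ω₆}, {ω₂, ω₃, ω₅}, {ω₂, ω₄, ω₆}, {ω₃, ω₄, ω₆}, {ω₄, ω₅, ω₆}, {ω₁, ω₂, ω₃, ω₅}, {ω₁, ω₂, ω₄, ω₆}, {ω₁, ω₃, ω₄, ω₆}, {ω₁, ω₄, ω₅, ω₆}, {ω₂, ω₃, ω₄, ω₆}, {ω₂, ω₄, ω₅, ω₆}, {ω₃, ω₄, ω₅, ω₆}, {ω₁, ω₂, ω₃, ω₄, ω₆}, {ω₁, ω₂, ω₄, ω₅, ω₆}, {ω₁, ω₃, ω₄, ω₅, ω₆}, {ω₂, ω₃, ω₄, ω₅, ω₆}, S }

Trace:
Start: 𝒢 ∪ {∅, S} = { {}, {ω₁, ω₃}, {ω₁, ω₂, ω₅}, {ω₄, ω₅, ω₆}, {ω₁, ω₂, ω₄, ω₆}, S }.
Round 1: 8 new —
  {ω₃, ω₅}  = {ω₁, ω₂, ω₄, ω₆}ᶜ
  {ω₁, ω₂, ω₃}  = {ω₄, ω₅, ω₆}ᶜ
  {ω₃, ω₄, ω₆}  = {ω₁, ω₂, ω₅}ᶜ
  {ω₁, ω₂, ω₃, ω₅}  = {ω₁, ω₂, ω₅} ∪ {ω₁, ω₃}
  {ω₂, ω₄, ω₅, ω₆}  = {ω₁, ω₃}ᶜ
  {ω₁, ω₂, ω₃, ω₄, ω₆}  = {ω₁, ω₂, ω₄, ω₆} ∪ {ω₁, ω₃}
  {ω₁, ω₂, ω₄, ω₅, ω₆}  = {ω₁, ω₂, ω₅} ∪ {ω₁, ω₂, ω₄, ω₆}
  {ω₁, ω₃, ω₄, ω₅, ω₆}  = {ω₁, ω₃} ∪ {ω₄, ω₅, ω₆}
  [14 total]
Round 2. New:
  {ω₂}  = {ω₁, ω₃, ω₄, ω₅, ω₆}ᶜ
  {ω₃}  = {ω₁, ω₂, ω₄, ω₅, ω₆}ᶜ
  {ω₅}  = {ω₁, ω₂, ω₃, ω₄, ω₆}ᶜ
  {ω₄, ω₆}  = {ω₁, ω₂, ω₃, ω₅}ᶜ
  {ω₁, ω₃, ω₅}  = {ω₁, ω₃} ∪ {ω₃, ω₅}
  {ω₁, ω₃, ω₄, ω₆}  = {ω₁, ω₃} ∪ {ω₃, ω₄, ω₆}
  {ω₃, ω₄, ω₅, ω₆}  = {ω₃, ω₅} ∪ {ω₃, ω₄, ω₆}
  {ω₂, ω₃, ω₄, ω₅, ω₆}  = {ω₂, ω₄, ω₅, ω₆} ∪ {ω₃, ω₅}
  [22 total]
Round 3 adds 7:
  {ω₁}  = {ω₂, ω₃, ω₄, ω₅, ω₆}ᶜ
  {ω₁, ω₂}  = {ω₃, ω₄, ω₅, ω₆}ᶜ
  {ω₂, ω₃}  = {ω₂} ∪ {ω₃}
  {ω₂, ω₅}  = {ω₁, ω₃, ω₄, ω₆}ᶜ
  {ω₂, ω₃, ω₅}  = {ω₂} ∪ {ω₃, ω₅}
  {ω₂, ω₄, ω₆}  = {ω₁, ω₃, ω₅}ᶜ
  {ω₂, ω₃, ω₄, ω₆}  = {ω₂} ∪ {ω₃, ω₄, ω₆}
  [29 total]
Round 4. New:
  {ω₁, ω₅}  = {ω₂, ω₃, ω₄, ω₆}ᶜ
  {ω₁, ω₄, ω₆}  = {ω₂, ω₃, ω₅}ᶜ
  {ω₁, ω₄, ω₅, ω₆}  = {ω₂, ω₃}ᶜ
  [32 total]
After Round 5 the family is unchanged; done.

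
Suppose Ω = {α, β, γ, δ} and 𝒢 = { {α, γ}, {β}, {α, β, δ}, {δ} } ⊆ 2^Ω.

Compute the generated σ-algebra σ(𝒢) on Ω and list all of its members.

Take S₀ = 𝒢 ∪ {∅, Ω} = { {}, {β}, {δ}, {α, γ}, {α, β, δ}, Ω }.
Iteration 1: 4 new —
  {γ}  = ᶜ of {α, β, δ}
  {β, δ}  = ᶜ of {α, γ}
  {α, β, γ}  = ᶜ of {δ}
  {α, γ, δ}  = ᶜ of {β}
  — 10 sets.
Iteration 2. New:
  {β, γ}  = {β} ∪ {γ}
  {γ, δ}  = {γ} ∪ {δ}
  {β, γ, δ}  = {γ} ∪ {β, δ}
  — 13 sets.
Iteration 3 adds 3:
  {α}  = ᶜ of {β, γ, δ}
  {α, β}  = ᶜ of {γ, δ}
  {α, δ}  = ᶜ of {β, γ}
  — 16 sets.
Iteration 4: no new sets; the family is a σ-algebra.

σ(𝒢) = { {}, {α}, {β}, {γ}, {δ}, {α, β}, {α, γ}, {α, δ}, {β, γ}, {β, δ}, {γ, δ}, {α, β, γ}, {α, β, δ}, {α, γ, δ}, {β, γ, δ}, Ω }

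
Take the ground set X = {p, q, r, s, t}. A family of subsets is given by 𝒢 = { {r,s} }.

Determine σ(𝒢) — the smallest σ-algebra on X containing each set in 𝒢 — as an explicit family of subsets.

Initial family (3 sets): { ∅, {r,s}, X }.
Pass 1: +1 →
  {p,q,t}  = X∖{r,s}
  — 4 sets.
Pass 2: no new sets; the family is a σ-algebra.

σ(𝒢) = { ∅, {r,s}, {p,q,t}, X }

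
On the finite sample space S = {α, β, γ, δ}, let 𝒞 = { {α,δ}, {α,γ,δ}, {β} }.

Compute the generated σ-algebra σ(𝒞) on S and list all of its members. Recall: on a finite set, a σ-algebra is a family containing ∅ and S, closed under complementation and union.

Take S₀ = 𝒞 ∪ {∅, S} = { {}, {β}, {α,δ}, {α,γ,δ}, S }.
Step 1 (2 new):
  {β,γ}  = S∖{α,δ}
  {α,β,δ}  = {α,δ} ∪ {β}
  (now 7)
Step 2 (1 new):
  {γ}  = S∖{α,β,δ}
  (now 8)
Step 3: stable.

Therefore σ(𝒞) = { {}, {β}, {γ}, {α,δ}, {β,γ}, {α,β,δ}, {α,γ,δ}, S } (|σ(𝒞)| = 8).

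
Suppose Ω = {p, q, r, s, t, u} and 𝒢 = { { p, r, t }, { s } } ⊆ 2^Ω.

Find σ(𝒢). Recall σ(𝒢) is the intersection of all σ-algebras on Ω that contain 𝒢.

Take S₀ = 𝒢 ∪ {∅, Ω} = { ∅, { s }, { p, r, t }, Ω }.
Step 1. New:
  { q, s, u }  = { p, r, t }ᶜ
  { p, r, s, t }  = { p, r, t } ∪ { s }
  { p, q, r, t, u }  = { s }ᶜ
  [7 total]
Step 2 (1 new):
  { q, u }  = { p, r, s, t }ᶜ
  [8 total]
After Step 3 the family is unchanged; done.

Therefore σ(𝒢) = { ∅, { s }, { q, u }, { p, r, t }, { q, s, u }, { p, r, s, t }, { p, q, r, t, u }, Ω } (|σ(𝒢)| = 8).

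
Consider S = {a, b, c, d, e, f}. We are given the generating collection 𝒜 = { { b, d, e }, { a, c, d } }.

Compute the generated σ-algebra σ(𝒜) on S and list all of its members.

Initial family (4 sets): { {}, { a, c, d }, { b, d, e }, S }.
Step 1: 3 new —
  { a, c, f }  = complement { b, d, e }
  { b, e, f }  = complement { a, c, d }
  { a, b, c, d, e }  = { a, c, d } ∪ { b, d, e }
  |family| = 7
Step 2 adds 4:
  { f }  = complement { a, b, c, d, e }
  { a, c, d, f }  = { a, c, d } ∪ { a, c, f }
  { b, d, e, f }  = { b, e, f } ∪ { b, d, e }
  { a, b, c, e, f }  = { a, c, f } ∪ { b, e, f }
  |family| = 11
Step 3 (3 new):
  { d }  = complement { a, b, c, e, f }
  { a, c }  = complement { b, d, e, f }
  { b, e }  = complement { a, c, d, f }
  |family| = 14
Step 4: 2 new —
  { d, f }  = { d } ∪ { f }
  { a, b, c, e }  = { b, e } ∪ { a, c }
  |family| = 16
Step 5: stable.

Hence σ(𝒜) has 16 members: { {}, { d }, { f }, { a, c }, { b, e }, { d, f }, { a, c, d }, { a, c, f }, { b, d, e }, { b, e, f }, { a, b, c, e }, { a, c, d, f }, { b, d, e, f }, { a, b, c, d, e }, { a, b, c, e, f }, S }.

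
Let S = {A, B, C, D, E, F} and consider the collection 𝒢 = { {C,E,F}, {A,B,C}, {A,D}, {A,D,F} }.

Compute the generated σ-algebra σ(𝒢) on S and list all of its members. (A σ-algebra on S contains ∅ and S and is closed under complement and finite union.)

Seed the family with 𝒢 together with ∅ and S: { ∅, {A,D}, {A,B,C}, {A,D,F}, {C,E,F}, S }.
Step 1 adds 8:
  {A,B,D}  = ᶜ of {C,E,F}
  {B,C,E}  = ᶜ of {A,D,F}
  {D,E,F}  = ᶜ of {A,B,C}
  {A,B,C,D}  = {A,B,C} ∪ {A,D}
  {B,C,E,F}  = ᶜ of {A,D}
  {A,B,C,D,F}  = {A,B,C} ∪ {A,D,F}
  {A,B,C,E,F}  = {A,B,C} ∪ {C,E,F}
  {A,C,D,E,F}  = {A,D} ∪ {C,E,F}
  |family| = 14
Step 2. New:
  {B}  = ᶜ of {A,C,D,E,F}
  {D}  = ᶜ of {A,B,C,E,F}
  {E}  = ᶜ of {A,B,C,D,F}
  {E,F}  = ᶜ of {A,B,C,D}
  {A,B,C,E}  = {A,B,C} ∪ {B,C,E}
  {A,B,D,F}  = {A,D,F} ∪ {A,B,D}
  {A,D,E,F}  = {A,D,F} ∪ {D,E,F}
  {C,D,E,F}  = {C,E,F} ∪ {D,E,F}
  {A,B,C,D,E}  = {A,B,D} ∪ {B,C,E}
  {A,B,D,E,F}  = {A,B,D} ∪ {D,E,F}
  {B,C,D,E,F}  = {B,C,E} ∪ {D,E,F}
  |family| = 25
Step 3: +15 →
  {A}  = ᶜ of {B,C,D,E,F}
  {C}  = ᶜ of {A,B,D,E,F}
  {F}  = ᶜ of {A,B,C,D,E}
  {A,B}  = ᶜ of {C,D,E,F}
  {B,C}  = ᶜ of {A,D,E,F}
  {B,D}  = {B} ∪ {D}
  {B,E}  = {B} ∪ {E}
  {C,E}  = ᶜ of {A,B,D,F}
  {D,E}  = {E} ∪ {D}
  {D,F}  = ᶜ of {A,B,C,E}
  {A,D,E}  = {A,D} ∪ {E}
  {B,E,F}  = {E,F} ∪ {B}
  {A,B,D,E}  = {A,B,D} ∪ {E}
  {B,C,D,E}  = {B,C,E} ∪ {D}
  {B,D,E,F}  = {B} ∪ {D,E,F}
  |family| = 40
Step 4. New:
  {A,C}  = ᶜ of {B,D,E,F}
  {A,E}  = {A} ∪ {E}
  {A,F}  = ᶜ of {B,C,D,E}
  {B,F}  = {B} ∪ {F}
  {C,D}  = {C} ∪ {D}
  {C,F}  = ᶜ of {A,B,D,E}
  {A,B,E}  = {A,B} ∪ {B,E}
  {A,B,F}  = {A,B} ∪ {F}
  {A,C,D}  = ᶜ of {B,E,F}
  {A,C,E}  = {C,E} ∪ {A}
  {A,E,F}  = {A} ∪ {E,F}
  {B,C,D}  = {C} ∪ {B,D}
  {B,C,F}  = ᶜ of {A,D,E}
  {B,D,E}  = {B} ∪ {D,E}
  {B,D,F}  = {B} ∪ {D,F}
  {C,D,E}  = {D,E} ∪ {C,E}
  {C,D,F}  = {C} ∪ {D,F}
  {A,B,C,F}  = ᶜ of {D,E}
  {A,B,E,F}  = {A,B} ∪ {E,F}
  {A,C,D,E}  = {C,E} ∪ {A,D}
  {A,C,D,F}  = ᶜ of {B,E}
  {A,C,E,F}  = ᶜ of {B,D}
  {B,C,D,F}  = {B,C} ∪ {D,F}
  |family| = 63
Step 5 (1 new):
  {A,C,F}  = ᶜ of {B,D,E}
  |family| = 64
Step 6: already closed under ᶜ and ∪.

Therefore σ(𝒢) = { ∅, {A}, {B}, {C}, {D}, {E}, {F}, {A,B}, {A,C}, {A,D}, {A,E}, {A,F}, {B,C}, {B,D}, {B,E}, {B,F}, {C,D}, {C,E}, {C,F}, {D,E}, {D,F}, {E,F}, {A,B,C}, {A,B,D}, {A,B,E}, {A,B,F}, {A,C,D}, {A,C,E}, {A,C,F}, {A,D,E}, {A,D,F}, {A,E,F}, {B,C,D}, {B,C,E}, {B,C,F}, {B,D,E}, {B,D,F}, {B,E,F}, {C,D,E}, {C,D,F}, {C,E,F}, {D,E,F}, {A,B,C,D}, {A,B,C,E}, {A,B,C,F}, {A,B,D,E}, {A,B,D,F}, {A,B,E,F}, {A,C,D,E}, {A,C,D,F}, {A,C,E,F}, {A,D,E,F}, {B,C,D,E}, {B,C,D,F}, {B,C,E,F}, {B,D,E,F}, {C,D,E,F}, {A,B,C,D,E}, {A,B,C,D,F}, {A,B,C,E,F}, {A,B,D,E,F}, {A,C,D,E,F}, {B,C,D,E,F}, S } (|σ(𝒢)| = 64).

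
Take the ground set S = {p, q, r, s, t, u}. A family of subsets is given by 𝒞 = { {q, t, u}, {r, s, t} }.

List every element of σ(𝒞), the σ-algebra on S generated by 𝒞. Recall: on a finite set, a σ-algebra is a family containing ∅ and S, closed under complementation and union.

Take S₀ = 𝒞 ∪ {∅, S} = { {}, {q, t, u}, {r, s, t}, S }.
Iteration 1 adds 3:
  {p, q, u}  = {r, s, t}ᶜ
  {p, r, s}  = {q, t, u}ᶜ
  {q, r, s, t, u}  = {q, t, u} ∪ {r, s, t}
Iteration 2: +4 →
  {p}  = {q, r, s, t, u}ᶜ
  {p, q, t, u}  = {p, q, u} ∪ {q, t, u}
  {p, r, s, t}  = {r, s, t} ∪ {p, r, s}
  {p, q, r, s, u}  = {p, r, s} ∪ {p, q, u}
Iteration 3: +3 →
  {t}  = {p, q, r, s, u}ᶜ
  {q, u}  = {p, r, s, t}ᶜ
  {r, s}  = {p, q, t, u}ᶜ
Iteration 4 adds 2:
  {p, t}  = {t} ∪ {p}
  {q, r, s, u}  = {r, s} ∪ {q, u}
Iteration 5: closed — nothing new.

|σ(𝒞)| = 16.  σ(𝒞) = { {}, {p}, {t}, {p, t}, {q, u}, {r, s}, {p, q, u}, {p, r, s}, {q, t, u}, {r, s, t}, {p, q, t, u}, {p, r, s, t}, {q, r, s, u}, {p, q, r, s, u}, {q, r, s, t, u}, S }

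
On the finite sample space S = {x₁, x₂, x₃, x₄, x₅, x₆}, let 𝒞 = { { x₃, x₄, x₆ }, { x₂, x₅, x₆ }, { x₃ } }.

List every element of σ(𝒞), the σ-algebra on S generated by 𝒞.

Seed the family with 𝒞 together with ∅ and S: { {}, { x₃ }, { x₂, x₅, x₆ }, { x₃, x₄, x₆ }, S }.
Pass 1: 5 new —
  { x₁, x₂, x₅ }  = complement { x₃, x₄, x₆ }
  { x₁, x₃, x₄ }  = complement { x₂, x₅, x₆ }
  { x₂, x₃, x₅, x₆ }  = { x₃ } ∪ { x₂, x₅, x₆ }
  { x₁, x₂, x₄, x₅, x₆ }  = complement { x₃ }
  { x₂, x₃, x₄, x₅, x₆ }  = { x₃, x₄, x₆ } ∪ { x₂, x₅, x₆ }
  — 10 sets.
Pass 2 (7 new):
  { x₁ }  = complement { x₂, x₃, x₄, x₅, x₆ }
  { x₁, x₄ }  = complement { x₂, x₃, x₅, x₆ }
  { x₁, x₂, x₃, x₅ }  = { x₃ } ∪ { x₁, x₂, x₅ }
  { x₁, x₂, x₅, x₆ }  = { x₂, x₅, x₆ } ∪ { x₁, x₂, x₅ }
  { x₁, x₃, x₄, x₆ }  = { x₁, x₃, x₄ } ∪ { x₃, x₄, x₆ }
  { x₁, x₂, x₃, x₄, x₅ }  = { x₁, x₂, x₅ } ∪ { x₁, x₃, x₄ }
  { x₁, x₂, x₃, x₅, x₆ }  = { x₁, x₂, x₅ } ∪ { x₂, x₃, x₅, x₆ }
  — 17 sets.
Pass 3 (7 new):
  { x₄ }  = complement { x₁, x₂, x₃, x₅, x₆ }
  { x₆ }  = complement { x₁, x₂, x₃, x₄, x₅ }
  { x₁, x₃ }  = { x₃ } ∪ { x₁ }
  { x₂, x₅ }  = complement { x₁, x₃, x₄, x₆ }
  { x₃, x₄ }  = complement { x₁, x₂, x₅, x₆ }
  { x₄, x₆ }  = complement { x₁, x₂, x₃, x₅ }
  { x₁, x₂, x₄, x₅ }  = { x₁, x₂, x₅ } ∪ { x₁, x₄ }
  — 24 sets.
Pass 4: +8 →
  { x₁, x₆ }  = { x₁ } ∪ { x₆ }
  { x₃, x₆ }  = complement { x₁, x₂, x₄, x₅ }
  { x₁, x₃, x₆ }  = { x₆ } ∪ { x₁, x₃ }
  { x₁, x₄, x₆ }  = { x₁ } ∪ { x₄, x₆ }
  { x₂, x₃, x₅ }  = { x₂, x₅ } ∪ { x₃ }
  { x₂, x₄, x₅ }  = { x₂, x₅ } ∪ { x₄ }
  { x₂, x₃, x₄, x₅ }  = { x₂, x₅ } ∪ { x₃, x₄ }
  { x₂, x₄, x₅, x₆ }  = complement { x₁, x₃ }
  — 32 sets.
Pass 5: stable.

σ(𝒞) = { {}, { x₁ }, { x₃ }, { x₄ }, { x₆ }, { x₁, x₃ }, { x₁, x₄ }, { x₁, x₆ }, { x₂, x₅ }, { x₃, x₄ }, { x₃, x₆ }, { x₄, x₆ }, { x₁, x₂, x₅ }, { x₁, x₃, x₄ }, { x₁, x₃, x₆ }, { x₁, x₄, x₆ }, { x₂, x₃, x₅ }, { x₂, x₄, x₅ }, { x₂, x₅, x₆ }, { x₃, x₄, x₆ }, { x₁, x₂, x₃, x₅ }, { x₁, x₂, x₄, x₅ }, { x₁, x₂, x₅, x₆ }, { x₁, x₃, x₄, x₆ }, { x₂, x₃, x₄, x₅ }, { x₂, x₃, x₅, x₆ }, { x₂, x₄, x₅, x₆ }, { x₁, x₂, x₃, x₄, x₅ }, { x₁, x₂, x₃, x₅, x₆ }, { x₁, x₂, x₄, x₅, x₆ }, { x₂, x₃, x₄, x₅, x₆ }, S }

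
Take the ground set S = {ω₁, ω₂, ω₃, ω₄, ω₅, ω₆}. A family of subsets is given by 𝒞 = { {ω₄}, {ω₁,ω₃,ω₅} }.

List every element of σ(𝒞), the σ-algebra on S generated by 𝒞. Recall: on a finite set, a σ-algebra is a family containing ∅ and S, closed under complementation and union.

Start: 𝒞 ∪ {∅, S} = { {}, {ω₄}, {ω₁,ω₃,ω₅}, S }.
Pass 1. New:
  {ω₂,ω₄,ω₆}  = S∖{ω₁,ω₃,ω₅}
  {ω₁,ω₃,ω₄,ω₅}  = {ω₁,ω₃,ω₅} ∪ {ω₄}
  {ω₁,ω₂,ω₃,ω₅,ω₆}  = S∖{ω₄}
  [7 total]
Pass 2 (1 new):
  {ω₂,ω₆}  = S∖{ω₁,ω₃,ω₄,ω₅}
  [8 total]
Pass 3: stable.

Hence σ(𝒞) has 8 members: { {}, {ω₄}, {ω₂,ω₆}, {ω₁,ω₃,ω₅}, {ω₂,ω₄,ω₆}, {ω₁,ω₃,ω₄,ω₅}, {ω₁,ω₂,ω₃,ω₅,ω₆}, S }.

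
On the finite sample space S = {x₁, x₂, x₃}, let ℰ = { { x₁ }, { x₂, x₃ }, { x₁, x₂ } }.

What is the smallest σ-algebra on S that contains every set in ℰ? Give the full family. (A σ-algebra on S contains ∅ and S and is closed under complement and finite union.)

σ(ℰ) (8 sets): { {  }, { x₁ }, { x₂ }, { x₃ }, { x₁, x₂ }, { x₁, x₃ }, { x₂, x₃ }, S }

Derivation:
Take S₀ = ℰ ∪ {∅, S} = { {  }, { x₁ }, { x₁, x₂ }, { x₂, x₃ }, S }.
Round 1: 1 new —
  { x₃ }  = ᶜ of { x₁, x₂ }
Round 2: +1 →
  { x₁, x₃ }  = { x₃ } ∪ { x₁ }
Round 3. New:
  { x₂ }  = ᶜ of { x₁, x₃ }
After Round 4 the family is unchanged; done.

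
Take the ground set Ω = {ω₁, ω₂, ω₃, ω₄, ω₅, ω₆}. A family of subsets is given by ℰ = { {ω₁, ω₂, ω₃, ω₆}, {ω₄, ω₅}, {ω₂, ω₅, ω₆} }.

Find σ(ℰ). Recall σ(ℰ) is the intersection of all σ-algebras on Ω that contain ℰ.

|σ(ℰ)| = 16.  σ(ℰ) = { {}, {ω₄}, {ω₅}, {ω₁, ω₃}, {ω₂, ω₆}, {ω₄, ω₅}, {ω₁, ω₃, ω₄}, {ω₁, ω₃, ω₅}, {ω₂, ω₄, ω₆}, {ω₂, ω₅, ω₆}, {ω₁, ω₂, ω₃, ω₆}, {ω₁, ω₃, ω₄, ω₅}, {ω₂, ω₄, ω₅, ω₆}, {ω₁, ω₂, ω₃, ω₄, ω₆}, {ω₁, ω₂, ω₃, ω₅, ω₆}, Ω }

Check:
Start: ℰ ∪ {∅, Ω} = { {}, {ω₄, ω₅}, {ω₂, ω₅, ω₆}, {ω₁, ω₂, ω₃, ω₆}, Ω }.
Pass 1 (3 new):
  {ω₁, ω₃, ω₄}  = ᶜ of {ω₂, ω₅, ω₆}
  {ω₂, ω₄, ω₅, ω₆}  = {ω₄, ω₅} ∪ {ω₂, ω₅, ω₆}
  {ω₁, ω₂, ω₃, ω₅, ω₆}  = {ω₂, ω₅, ω₆} ∪ {ω₁, ω₂, ω₃, ω₆}
Pass 2: +4 →
  {ω₄}  = ᶜ of {ω₁, ω₂, ω₃, ω₅, ω₆}
  {ω₁, ω₃}  = ᶜ of {ω₂, ω₄, ω₅, ω₆}
  {ω₁, ω₃, ω₄, ω₅}  = {ω₄, ω₅} ∪ {ω₁, ω₃, ω₄}
  {ω₁, ω₂, ω₃, ω₄, ω₆}  = {ω₁, ω₂, ω₃, ω₆} ∪ {ω₁, ω₃, ω₄}
Pass 3. New:
  {ω₅}  = ᶜ of {ω₁, ω₂, ω₃, ω₄, ω₆}
  {ω₂, ω₆}  = ᶜ of {ω₁, ω₃, ω₄, ω₅}
Pass 4 (2 new):
  {ω₁, ω₃, ω₅}  = {ω₁, ω₃} ∪ {ω₅}
  {ω₂, ω₄, ω₆}  = {ω₄} ∪ {ω₂, ω₆}
After Pass 5 the family is unchanged; done.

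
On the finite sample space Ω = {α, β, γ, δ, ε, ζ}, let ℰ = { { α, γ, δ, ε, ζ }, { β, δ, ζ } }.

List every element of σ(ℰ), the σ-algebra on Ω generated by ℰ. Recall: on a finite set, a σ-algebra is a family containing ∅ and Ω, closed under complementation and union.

Initial family (4 sets): { ∅, { β, δ, ζ }, { α, γ, δ, ε, ζ }, Ω }.
Pass 1 (2 new):
  { β }  = complement { α, γ, δ, ε, ζ }
  { α, γ, ε }  = complement { β, δ, ζ }
  [6 total]
Pass 2 (1 new):
  { α, β, γ, ε }  = { α, γ, ε } ∪ { β }
  [7 total]
Pass 3 (1 new):
  { δ, ζ }  = complement { α, β, γ, ε }
  [8 total]
Pass 4 adds nothing — fixpoint reached.

Hence σ(ℰ) has 8 members: { ∅, { β }, { δ, ζ }, { α, γ, ε }, { β, δ, ζ }, { α, β, γ, ε }, { α, γ, δ, ε, ζ }, Ω }.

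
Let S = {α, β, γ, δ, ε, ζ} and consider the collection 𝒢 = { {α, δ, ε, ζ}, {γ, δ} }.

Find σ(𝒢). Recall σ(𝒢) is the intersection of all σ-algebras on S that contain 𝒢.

Initial family (4 sets): { {}, {γ, δ}, {α, δ, ε, ζ}, S }.
Round 1: +3 →
  {β, γ}  = ᶜ of {α, δ, ε, ζ}
  {α, β, ε, ζ}  = ᶜ of {γ, δ}
  {α, γ, δ, ε, ζ}  = {α, δ, ε, ζ} ∪ {γ, δ}
  [7 total]
Round 2 (4 new):
  {β}  = ᶜ of {α, γ, δ, ε, ζ}
  {β, γ, δ}  = {γ, δ} ∪ {β, γ}
  {α, β, γ, ε, ζ}  = {β, γ} ∪ {α, β, ε, ζ}
  {α, β, δ, ε, ζ}  = {α, δ, ε, ζ} ∪ {α, β, ε, ζ}
  [11 total]
Round 3 adds 3:
  {γ}  = ᶜ of {α, β, δ, ε, ζ}
  {δ}  = ᶜ of {α, β, γ, ε, ζ}
  {α, ε, ζ}  = ᶜ of {β, γ, δ}
  [14 total]
Round 4. New:
  {β, δ}  = {δ} ∪ {β}
  {α, γ, ε, ζ}  = {γ} ∪ {α, ε, ζ}
  [16 total]
Round 5: already closed under ᶜ and ∪.

σ(𝒢) = { {}, {β}, {γ}, {δ}, {β, γ}, {β, δ}, {γ, δ}, {α, ε, ζ}, {β, γ, δ}, {α, β, ε, ζ}, {α, γ, ε, ζ}, {α, δ, ε, ζ}, {α, β, γ, ε, ζ}, {α, β, δ, ε, ζ}, {α, γ, δ, ε, ζ}, S }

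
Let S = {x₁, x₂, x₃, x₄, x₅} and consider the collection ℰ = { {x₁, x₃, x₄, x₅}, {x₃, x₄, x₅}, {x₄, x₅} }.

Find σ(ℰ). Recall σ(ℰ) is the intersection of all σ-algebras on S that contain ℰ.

Seed the family with ℰ together with ∅ and S: { ∅, {x₄, x₅}, {x₃, x₄, x₅}, {x₁, x₃, x₄, x₅}, S }.
Pass 1 (3 new):
  {x₂}  = S∖{x₁, x₃, x₄, x₅}
  {x₁, x₂}  = S∖{x₃, x₄, x₅}
  {x₁, x₂, x₃}  = S∖{x₄, x₅}
  [8 total]
Pass 2. New:
  {x₂, x₄, x₅}  = {x₄, x₅} ∪ {x₂}
  {x₁, x₂, x₄, x₅}  = {x₄, x₅} ∪ {x₁, x₂}
  {x₂, x₃, x₄, x₅}  = {x₂} ∪ {x₃, x₄, x₅}
  [11 total]
Pass 3: 3 new —
  {x₁}  = S∖{x₂, x₃, x₄, x₅}
  {x₃}  = S∖{x₁, x₂, x₄, x₅}
  {x₁, x₃}  = S∖{x₂, x₄, x₅}
  [14 total]
Pass 4: +2 →
  {x₂, x₃}  = {x₃} ∪ {x₂}
  {x₁, x₄, x₅}  = {x₄, x₅} ∪ {x₁}
  [16 total]
Pass 5 adds nothing — fixpoint reached.

σ(ℰ) = { ∅, {x₁}, {x₂}, {x₃}, {x₁, x₂}, {x₁, x₃}, {x₂, x₃}, {x₄, x₅}, {x₁, x₂, x₃}, {x₁, x₄, x₅}, {x₂, x₄, x₅}, {x₃, x₄, x₅}, {x₁, x₂, x₄, x₅}, {x₁, x₃, x₄, x₅}, {x₂, x₃, x₄, x₅}, S }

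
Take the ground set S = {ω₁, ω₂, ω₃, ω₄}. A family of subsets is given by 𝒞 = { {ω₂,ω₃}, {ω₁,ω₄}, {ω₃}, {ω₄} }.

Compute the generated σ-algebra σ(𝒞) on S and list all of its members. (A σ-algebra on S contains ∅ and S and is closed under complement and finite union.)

σ(𝒞) (16 sets): { {}, {ω₁}, {ω₂}, {ω₃}, {ω₄}, {ω₁,ω₂}, {ω₁,ω₃}, {ω₁,ω₄}, {ω₂,ω₃}, {ω₂,ω₄}, {ω₃,ω₄}, {ω₁,ω₂,ω₃}, {ω₁,ω₂,ω₄}, {ω₁,ω₃,ω₄}, {ω₂,ω₃,ω₄}, S }

Check:
Start: 𝒞 ∪ {∅, S} = { {}, {ω₃}, {ω₄}, {ω₁,ω₄}, {ω₂,ω₃}, S }.
Pass 1: 5 new —
  {ω₃,ω₄}  = {ω₃} ∪ {ω₄}
  {ω₁,ω₂,ω₃}  = ᶜ of {ω₄}
  {ω₁,ω₂,ω₄}  = ᶜ of {ω₃}
  {ω₁,ω₃,ω₄}  = {ω₃} ∪ {ω₁,ω₄}
  {ω₂,ω₃,ω₄}  = {ω₂,ω₃} ∪ {ω₄}
Pass 2: +3 →
  {ω₁}  = ᶜ of {ω₂,ω₃,ω₄}
  {ω₂}  = ᶜ of {ω₁,ω₃,ω₄}
  {ω₁,ω₂}  = ᶜ of {ω₃,ω₄}
Pass 3: 2 new —
  {ω₁,ω₃}  = {ω₃} ∪ {ω₁}
  {ω₂,ω₄}  = {ω₄} ∪ {ω₂}
After Pass 4 the family is unchanged; done.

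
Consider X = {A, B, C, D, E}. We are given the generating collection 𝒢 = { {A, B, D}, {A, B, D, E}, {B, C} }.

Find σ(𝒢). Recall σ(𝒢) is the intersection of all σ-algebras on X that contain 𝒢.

Seed the family with 𝒢 together with ∅ and X: { ∅, {B, C}, {A, B, D}, {A, B, D, E}, X }.
Step 1: +4 →
  {C}  = {A, B, D, E}ᶜ
  {C, E}  = {A, B, D}ᶜ
  {A, D, E}  = {B, C}ᶜ
  {A, B, C, D}  = {B, C} ∪ {A, B, D}
  |family| = 9
Step 2 (3 new):
  {E}  = {A, B, C, D}ᶜ
  {B, C, E}  = {B, C} ∪ {C, E}
  {A, C, D, E}  = {A, D, E} ∪ {C}
  |family| = 12
Step 3: 2 new —
  {B}  = {A, C, D, E}ᶜ
  {A, D}  = {B, C, E}ᶜ
  |family| = 14
Step 4 adds 2:
  {B, E}  = {B} ∪ {E}
  {A, C, D}  = {C} ∪ {A, D}
  |family| = 16
Step 5: already closed under ᶜ and ∪.

|σ(𝒢)| = 16.  σ(𝒢) = { ∅, {B}, {C}, {E}, {A, D}, {B, C}, {B, E}, {C, E}, {A, B, D}, {A, C, D}, {A, D, E}, {B, C, E}, {A, B, C, D}, {A, B, D, E}, {A, C, D, E}, X }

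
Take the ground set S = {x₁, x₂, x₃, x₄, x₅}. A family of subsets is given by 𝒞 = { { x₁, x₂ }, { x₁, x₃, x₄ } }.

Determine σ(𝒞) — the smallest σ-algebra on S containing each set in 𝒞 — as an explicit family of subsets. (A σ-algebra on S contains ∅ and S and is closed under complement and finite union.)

Start: 𝒞 ∪ {∅, S} = { {}, { x₁, x₂ }, { x₁, x₃, x₄ }, S }.
Round 1. New:
  { x₂, x₅ }  = S∖{ x₁, x₃, x₄ }
  { x₃, x₄, x₅ }  = S∖{ x₁, x₂ }
  { x₁, x₂, x₃, x₄ }  = { x₁, x₂ } ∪ { x₁, x₃, x₄ }
  [7 total]
Round 2. New:
  { x₅ }  = S∖{ x₁, x₂, x₃, x₄ }
  { x₁, x₂, x₅ }  = { x₂, x₅ } ∪ { x₁, x₂ }
  { x₁, x₃, x₄, x₅ }  = { x₃, x₄, x₅ } ∪ { x₁, x₃, x₄ }
  { x₂, x₃, x₄, x₅ }  = { x₂, x₅ } ∪ { x₃, x₄, x₅ }
  [11 total]
Round 3 (3 new):
  { x₁ }  = S∖{ x₂, x₃, x₄, x₅ }
  { x₂ }  = S∖{ x₁, x₃, x₄, x₅ }
  { x₃, x₄ }  = S∖{ x₁, x₂, x₅ }
  [14 total]
Round 4: 2 new —
  { x₁, x₅ }  = { x₅ } ∪ { x₁ }
  { x₂, x₃, x₄ }  = { x₃, x₄ } ∪ { x₂ }
  [16 total]
After Round 5 the family is unchanged; done.

Hence σ(𝒞) has 16 members: { {}, { x₁ }, { x₂ }, { x₅ }, { x₁, x₂ }, { x₁, x₅ }, { x₂, x₅ }, { x₃, x₄ }, { x₁, x₂, x₅ }, { x₁, x₃, x₄ }, { x₂, x₃, x₄ }, { x₃, x₄, x₅ }, { x₁, x₂, x₃, x₄ }, { x₁, x₃, x₄, x₅ }, { x₂, x₃, x₄, x₅ }, S }.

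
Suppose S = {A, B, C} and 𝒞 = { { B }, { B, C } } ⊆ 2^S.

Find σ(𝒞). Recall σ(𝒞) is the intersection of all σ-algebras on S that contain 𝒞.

σ(𝒞) = { {  }, { A }, { B }, { C }, { A, B }, { A, C }, { B, C }, S }

Check:
Start: 𝒞 ∪ {∅, S} = { {  }, { B }, { B, C }, S }.
Iteration 1. New:
  { A }  = complement { B, C }
  { A, C }  = complement { B }
Iteration 2 (1 new):
  { A, B }  = { B } ∪ { A }
Iteration 3 adds 1:
  { C }  = complement { A, B }
Iteration 4: no new sets; the family is a σ-algebra.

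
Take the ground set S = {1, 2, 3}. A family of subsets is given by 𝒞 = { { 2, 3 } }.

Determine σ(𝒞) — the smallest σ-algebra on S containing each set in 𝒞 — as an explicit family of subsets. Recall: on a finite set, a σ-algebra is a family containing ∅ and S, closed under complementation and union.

Take S₀ = 𝒞 ∪ {∅, S} = { {  }, { 2, 3 }, S }.
Pass 1. New:
  { 1 }  = ᶜ of { 2, 3 }
After Pass 2 the family is unchanged; done.

Therefore σ(𝒞) = { {  }, { 1 }, { 2, 3 }, S } (|σ(𝒞)| = 4).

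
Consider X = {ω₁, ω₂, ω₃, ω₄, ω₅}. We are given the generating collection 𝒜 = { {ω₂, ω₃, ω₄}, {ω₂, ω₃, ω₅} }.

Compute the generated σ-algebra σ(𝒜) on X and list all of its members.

Start: 𝒜 ∪ {∅, X} = { {}, {ω₂, ω₃, ω₄}, {ω₂, ω₃, ω₅}, X }.
Iteration 1 (3 new):
  {ω₁, ω₄}  = {ω₂, ω₃, ω₅}ᶜ
  {ω₁, ω₅}  = {ω₂, ω₃, ω₄}ᶜ
  {ω₂, ω₃, ω₄, ω₅}  = {ω₂, ω₃, ω₄} ∪ {ω₂, ω₃, ω₅}
  (now 7)
Iteration 2 (4 new):
  {ω₁}  = {ω₂, ω₃, ω₄, ω₅}ᶜ
  {ω₁, ω₄, ω₅}  = {ω₁, ω₄} ∪ {ω₁, ω₅}
  {ω₁, ω₂, ω₃, ω₄}  = {ω₂, ω₃, ω₄} ∪ {ω₁, ω₄}
  {ω₁, ω₂, ω₃, ω₅}  = {ω₂, ω₃, ω₅} ∪ {ω₁, ω₅}
  (now 11)
Iteration 3 (3 new):
  {ω₄}  = {ω₁, ω₂, ω₃, ω₅}ᶜ
  {ω₅}  = {ω₁, ω₂, ω₃, ω₄}ᶜ
  {ω₂, ω₃}  = {ω₁, ω₄, ω₅}ᶜ
  (now 14)
Iteration 4: +2 →
  {ω₄, ω₅}  = {ω₄} ∪ {ω₅}
  {ω₁, ω₂, ω₃}  = {ω₂, ω₃} ∪ {ω₁}
  (now 16)
Iteration 5: closed — nothing new.

|σ(𝒜)| = 16.  σ(𝒜) = { {}, {ω₁}, {ω₄}, {ω₅}, {ω₁, ω₄}, {ω₁, ω₅}, {ω₂, ω₃}, {ω₄, ω₅}, {ω₁, ω₂, ω₃}, {ω₁, ω₄, ω₅}, {ω₂, ω₃, ω₄}, {ω₂, ω₃, ω₅}, {ω₁, ω₂, ω₃, ω₄}, {ω₁, ω₂, ω₃, ω₅}, {ω₂, ω₃, ω₄, ω₅}, X }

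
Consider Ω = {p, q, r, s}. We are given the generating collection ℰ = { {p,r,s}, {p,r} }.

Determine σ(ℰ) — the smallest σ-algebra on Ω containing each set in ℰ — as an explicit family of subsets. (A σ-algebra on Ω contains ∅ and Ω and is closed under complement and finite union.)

Start: ℰ ∪ {∅, Ω} = { {}, {p,r}, {p,r,s}, Ω }.
Pass 1 (2 new):
  {q}  = complement {p,r,s}
  {q,s}  = complement {p,r}
  (now 6)
Pass 2: +1 →
  {p,q,r}  = {p,r} ∪ {q}
  (now 7)
Pass 3 adds 1:
  {s}  = complement {p,q,r}
  (now 8)
Pass 4: closed — nothing new.

σ(ℰ) = { {}, {q}, {s}, {p,r}, {q,s}, {p,q,r}, {p,r,s}, Ω }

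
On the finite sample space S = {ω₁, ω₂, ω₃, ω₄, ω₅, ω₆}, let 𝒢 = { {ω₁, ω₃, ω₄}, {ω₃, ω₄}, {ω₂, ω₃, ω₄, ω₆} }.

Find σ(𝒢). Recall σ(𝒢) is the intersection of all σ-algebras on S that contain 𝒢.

Initial family (5 sets): { {}, {ω₃, ω₄}, {ω₁, ω₃, ω₄}, {ω₂, ω₃, ω₄, ω₆}, S }.
Iteration 1. New:
  {ω₁, ω₅}  = S∖{ω₂, ω₃, ω₄, ω₆}
  {ω₂, ω₅, ω₆}  = S∖{ω₁, ω₃, ω₄}
  {ω₁, ω₂, ω₅, ω₆}  = S∖{ω₃, ω₄}
  {ω₁, ω₂, ω₃, ω₄, ω₆}  = {ω₁, ω₃, ω₄} ∪ {ω₂, ω₃, ω₄, ω₆}
  (now 9)
Iteration 2 adds 3:
  {ω₅}  = S∖{ω₁, ω₂, ω₃, ω₄, ω₆}
  {ω₁, ω₃, ω₄, ω₅}  = {ω₃, ω₄} ∪ {ω₁, ω₅}
  {ω₂, ω₃, ω₄, ω₅, ω₆}  = {ω₃, ω₄} ∪ {ω₂, ω₅, ω₆}
  (now 12)
Iteration 3. New:
  {ω₁}  = S∖{ω₂, ω₃, ω₄, ω₅, ω₆}
  {ω₂, ω₆}  = S∖{ω₁, ω₃, ω₄, ω₅}
  {ω₃, ω₄, ω₅}  = {ω₃, ω₄} ∪ {ω₅}
  (now 15)
Iteration 4: 1 new —
  {ω₁, ω₂, ω₆}  = S∖{ω₃, ω₄, ω₅}
  (now 16)
Iteration 5 adds nothing — fixpoint reached.

Therefore σ(𝒢) = { {}, {ω₁}, {ω₅}, {ω₁, ω₅}, {ω₂, ω₆}, {ω₃, ω₄}, {ω₁, ω₂, ω₆}, {ω₁, ω₃, ω₄}, {ω₂, ω₅, ω₆}, {ω₃, ω₄, ω₅}, {ω₁, ω₂, ω₅, ω₆}, {ω₁, ω₃, ω₄, ω₅}, {ω₂, ω₃, ω₄, ω₆}, {ω₁, ω₂, ω₃, ω₄, ω₆}, {ω₂, ω₃, ω₄, ω₅, ω₆}, S } (|σ(𝒢)| = 16).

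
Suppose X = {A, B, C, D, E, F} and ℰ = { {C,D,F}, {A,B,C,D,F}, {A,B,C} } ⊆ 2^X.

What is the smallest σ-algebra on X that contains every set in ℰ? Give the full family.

σ(ℰ) (16 sets): { ∅, {C}, {E}, {A,B}, {C,E}, {D,F}, {A,B,C}, {A,B,E}, {C,D,F}, {D,E,F}, {A,B,C,E}, {A,B,D,F}, {C,D,E,F}, {A,B,C,D,F}, {A,B,D,E,F}, X }

Check:
Initial family (5 sets): { ∅, {A,B,C}, {C,D,F}, {A,B,C,D,F}, X }.
Iteration 1: 3 new —
  {E}  = {A,B,C,D,F}ᶜ
  {A,B,E}  = {C,D,F}ᶜ
  {D,E,F}  = {A,B,C}ᶜ
  [8 total]
Iteration 2: +3 →
  {A,B,C,E}  = {A,B,E} ∪ {A,B,C}
  {C,D,E,F}  = {C,D,F} ∪ {D,E,F}
  {A,B,D,E,F}  = {A,B,E} ∪ {D,E,F}
  [11 total]
Iteration 3 adds 3:
  {C}  = {A,B,D,E,F}ᶜ
  {A,B}  = {C,D,E,F}ᶜ
  {D,F}  = {A,B,C,E}ᶜ
  [14 total]
Iteration 4 (2 new):
  {C,E}  = {C} ∪ {E}
  {A,B,D,F}  = {A,B} ∪ {D,F}
  [16 total]
Iteration 5 adds nothing — fixpoint reached.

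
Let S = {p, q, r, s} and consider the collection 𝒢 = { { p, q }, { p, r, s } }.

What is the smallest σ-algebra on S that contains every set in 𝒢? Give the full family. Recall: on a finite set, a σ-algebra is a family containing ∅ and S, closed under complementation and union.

σ(𝒢) (8 sets): { ∅, { p }, { q }, { p, q }, { r, s }, { p, r, s }, { q, r, s }, S }

Working:
Initial family (4 sets): { ∅, { p, q }, { p, r, s }, S }.
Round 1: +2 →
  { q }  = complement { p, r, s }
  { r, s }  = complement { p, q }
  |family| = 6
Round 2. New:
  { q, r, s }  = { r, s } ∪ { q }
  |family| = 7
Round 3: +1 →
  { p }  = complement { q, r, s }
  |family| = 8
After Round 4 the family is unchanged; done.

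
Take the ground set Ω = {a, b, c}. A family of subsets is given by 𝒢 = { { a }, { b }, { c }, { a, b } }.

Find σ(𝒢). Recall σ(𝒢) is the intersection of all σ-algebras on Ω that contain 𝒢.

|σ(𝒢)| = 8.  σ(𝒢) = { ∅, { a }, { b }, { c }, { a, b }, { a, c }, { b, c }, Ω }

Trace:
Start: 𝒢 ∪ {∅, Ω} = { ∅, { a }, { b }, { c }, { a, b }, Ω }.
Pass 1 (2 new):
  { a, c }  = ᶜ of { b }
  { b, c }  = ᶜ of { a }
Pass 2: stable.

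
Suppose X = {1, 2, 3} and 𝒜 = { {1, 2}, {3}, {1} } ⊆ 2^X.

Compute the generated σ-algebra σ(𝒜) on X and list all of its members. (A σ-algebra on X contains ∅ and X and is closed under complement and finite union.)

|σ(𝒜)| = 8.  σ(𝒜) = { {}, {1}, {2}, {3}, {1, 2}, {1, 3}, {2, 3}, X }

Trace:
Begin from { {}, {1}, {3}, {1, 2}, X } (that is, 𝒜 plus ∅ and X).
Pass 1. New:
  {1, 3}  = {3} ∪ {1}
  {2, 3}  = {1}ᶜ
  — 7 sets.
Pass 2: +1 →
  {2}  = {1, 3}ᶜ
  — 8 sets.
Pass 3: closed — nothing new.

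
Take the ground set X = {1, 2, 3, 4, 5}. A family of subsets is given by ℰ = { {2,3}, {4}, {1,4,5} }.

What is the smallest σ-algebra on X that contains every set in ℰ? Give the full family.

Initial family (5 sets): { {}, {4}, {2,3}, {1,4,5}, X }.
Pass 1: 2 new —
  {2,3,4}  = {2,3} ∪ {4}
  {1,2,3,5}  = ᶜ of {4}
  — 7 sets.
Pass 2 (1 new):
  {1,5}  = ᶜ of {2,3,4}
  — 8 sets.
After Pass 3 the family is unchanged; done.

Therefore σ(ℰ) = { {}, {4}, {1,5}, {2,3}, {1,4,5}, {2,3,4}, {1,2,3,5}, X } (|σ(ℰ)| = 8).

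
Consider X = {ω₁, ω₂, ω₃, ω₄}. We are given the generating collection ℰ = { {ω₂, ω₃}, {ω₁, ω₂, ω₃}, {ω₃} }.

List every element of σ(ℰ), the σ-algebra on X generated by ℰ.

Seed the family with ℰ together with ∅ and X: { {}, {ω₃}, {ω₂, ω₃}, {ω₁, ω₂, ω₃}, X }.
Pass 1: 3 new —
  {ω₄}  = complement {ω₁, ω₂, ω₃}
  {ω₁, ω₄}  = complement {ω₂, ω₃}
  {ω₁, ω₂, ω₄}  = complement {ω₃}
  — 8 sets.
Pass 2: 3 new —
  {ω₃, ω₄}  = {ω₄} ∪ {ω₃}
  {ω₁, ω₃, ω₄}  = {ω₃} ∪ {ω₁, ω₄}
  {ω₂, ω₃, ω₄}  = {ω₄} ∪ {ω₂, ω₃}
  — 11 sets.
Pass 3 (3 new):
  {ω₁}  = complement {ω₂, ω₃, ω₄}
  {ω₂}  = complement {ω₁, ω₃, ω₄}
  {ω₁, ω₂}  = complement {ω₃, ω₄}
  — 14 sets.
Pass 4. New:
  {ω₁, ω₃}  = {ω₃} ∪ {ω₁}
  {ω₂, ω₄}  = {ω₄} ∪ {ω₂}
  — 16 sets.
Pass 5: already closed under ᶜ and ∪.

Hence σ(ℰ) has 16 members: { {}, {ω₁}, {ω₂}, {ω₃}, {ω₄}, {ω₁, ω₂}, {ω₁, ω₃}, {ω₁, ω₄}, {ω₂, ω₃}, {ω₂, ω₄}, {ω₃, ω₄}, {ω₁, ω₂, ω₃}, {ω₁, ω₂, ω₄}, {ω₁, ω₃, ω₄}, {ω₂, ω₃, ω₄}, X }.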